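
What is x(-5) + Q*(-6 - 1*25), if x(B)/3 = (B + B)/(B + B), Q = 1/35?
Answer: 74/35 ≈ 2.1143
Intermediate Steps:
Q = 1/35 ≈ 0.028571
x(B) = 3 (x(B) = 3*((B + B)/(B + B)) = 3*((2*B)/((2*B))) = 3*((2*B)*(1/(2*B))) = 3*1 = 3)
x(-5) + Q*(-6 - 1*25) = 3 + (-6 - 1*25)/35 = 3 + (-6 - 25)/35 = 3 + (1/35)*(-31) = 3 - 31/35 = 74/35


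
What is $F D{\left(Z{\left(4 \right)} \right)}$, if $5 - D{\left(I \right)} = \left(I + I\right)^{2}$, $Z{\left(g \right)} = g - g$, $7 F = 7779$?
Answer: $\frac{38895}{7} \approx 5556.4$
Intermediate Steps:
$F = \frac{7779}{7}$ ($F = \frac{1}{7} \cdot 7779 = \frac{7779}{7} \approx 1111.3$)
$Z{\left(g \right)} = 0$
$D{\left(I \right)} = 5 - 4 I^{2}$ ($D{\left(I \right)} = 5 - \left(I + I\right)^{2} = 5 - \left(2 I\right)^{2} = 5 - 4 I^{2}$)
$F D{\left(Z{\left(4 \right)} \right)} = \frac{7779 \left(5 - 4 \cdot 0^{2}\right)}{7} = \frac{7779 \left(5 - 0\right)}{7} = \frac{7779 \left(5 + 0\right)}{7} = \frac{7779}{7} \cdot 5 = \frac{38895}{7}$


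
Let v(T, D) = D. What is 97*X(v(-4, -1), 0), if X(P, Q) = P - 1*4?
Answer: -485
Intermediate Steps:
X(P, Q) = -4 + P (X(P, Q) = P - 4 = -4 + P)
97*X(v(-4, -1), 0) = 97*(-4 - 1) = 97*(-5) = -485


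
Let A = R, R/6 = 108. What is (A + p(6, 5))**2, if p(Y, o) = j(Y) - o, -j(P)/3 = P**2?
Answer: 286225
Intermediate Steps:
j(P) = -3*P**2
R = 648 (R = 6*108 = 648)
p(Y, o) = -o - 3*Y**2 (p(Y, o) = -3*Y**2 - o = -o - 3*Y**2)
A = 648
(A + p(6, 5))**2 = (648 + (-1*5 - 3*6**2))**2 = (648 + (-5 - 3*36))**2 = (648 + (-5 - 108))**2 = (648 - 113)**2 = 535**2 = 286225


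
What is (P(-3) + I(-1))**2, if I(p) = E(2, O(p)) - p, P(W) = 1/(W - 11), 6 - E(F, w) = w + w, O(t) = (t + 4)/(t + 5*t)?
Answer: 12321/196 ≈ 62.862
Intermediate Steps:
O(t) = (4 + t)/(6*t) (O(t) = (4 + t)/((6*t)) = (4 + t)*(1/(6*t)) = (4 + t)/(6*t))
E(F, w) = 6 - 2*w (E(F, w) = 6 - (w + w) = 6 - 2*w)
P(W) = 1/(-11 + W)
I(p) = 6 - p - (4 + p)/(3*p) (I(p) = (6 - (4 + p)/(3*p)) - p = 6 - p - (4 + p)/(3*p))
(P(-3) + I(-1))**2 = (1/(-11 - 3) + (17/3 - 1*(-1) - 4/3/(-1)))**2 = (1/(-14) + (17/3 + 1 - 4/3*(-1)))**2 = (-1/14 + (17/3 + 1 + 4/3))**2 = (-1/14 + 8)**2 = (111/14)**2 = 12321/196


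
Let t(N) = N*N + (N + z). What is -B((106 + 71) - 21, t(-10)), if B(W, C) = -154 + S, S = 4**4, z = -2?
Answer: -102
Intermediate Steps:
S = 256
t(N) = -2 + N + N**2 (t(N) = N*N + (N - 2) = N**2 + (-2 + N) = -2 + N + N**2)
B(W, C) = 102 (B(W, C) = -154 + 256 = 102)
-B((106 + 71) - 21, t(-10)) = -1*102 = -102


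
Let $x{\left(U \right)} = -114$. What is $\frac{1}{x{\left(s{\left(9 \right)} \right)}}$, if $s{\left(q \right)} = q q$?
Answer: $- \frac{1}{114} \approx -0.0087719$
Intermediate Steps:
$s{\left(q \right)} = q^{2}$
$\frac{1}{x{\left(s{\left(9 \right)} \right)}} = \frac{1}{-114} = - \frac{1}{114}$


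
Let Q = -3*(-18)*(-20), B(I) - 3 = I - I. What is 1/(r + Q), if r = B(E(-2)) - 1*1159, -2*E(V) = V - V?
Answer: -1/2236 ≈ -0.00044723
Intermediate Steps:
E(V) = 0 (E(V) = -(V - V)/2 = -½*0 = 0)
B(I) = 3 (B(I) = 3 + (I - I) = 3 + 0 = 3)
Q = -1080 (Q = 54*(-20) = -1080)
r = -1156 (r = 3 - 1*1159 = 3 - 1159 = -1156)
1/(r + Q) = 1/(-1156 - 1080) = 1/(-2236) = -1/2236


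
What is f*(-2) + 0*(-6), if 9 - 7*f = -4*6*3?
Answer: -162/7 ≈ -23.143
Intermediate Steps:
f = 81/7 (f = 9/7 - (-4*6)*3/7 = 9/7 - (-24)*3/7 = 9/7 - ⅐*(-72) = 9/7 + 72/7 = 81/7 ≈ 11.571)
f*(-2) + 0*(-6) = (81/7)*(-2) + 0*(-6) = -162/7 + 0 = -162/7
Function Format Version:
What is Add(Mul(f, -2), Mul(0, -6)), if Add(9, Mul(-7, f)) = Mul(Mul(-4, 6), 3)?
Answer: Rational(-162, 7) ≈ -23.143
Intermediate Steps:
f = Rational(81, 7) (f = Add(Rational(9, 7), Mul(Rational(-1, 7), Mul(Mul(-4, 6), 3))) = Add(Rational(9, 7), Mul(Rational(-1, 7), Mul(-24, 3))) = Add(Rational(9, 7), Mul(Rational(-1, 7), -72)) = Add(Rational(9, 7), Rational(72, 7)) = Rational(81, 7) ≈ 11.571)
Add(Mul(f, -2), Mul(0, -6)) = Add(Mul(Rational(81, 7), -2), Mul(0, -6)) = Add(Rational(-162, 7), 0) = Rational(-162, 7)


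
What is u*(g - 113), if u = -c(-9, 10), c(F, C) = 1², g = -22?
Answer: 135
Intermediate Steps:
c(F, C) = 1
u = -1 (u = -1*1 = -1)
u*(g - 113) = -(-22 - 113) = -1*(-135) = 135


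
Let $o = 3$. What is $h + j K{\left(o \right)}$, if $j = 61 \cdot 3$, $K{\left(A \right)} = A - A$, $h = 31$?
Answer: $31$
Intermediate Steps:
$K{\left(A \right)} = 0$
$j = 183$
$h + j K{\left(o \right)} = 31 + 183 \cdot 0 = 31 + 0 = 31$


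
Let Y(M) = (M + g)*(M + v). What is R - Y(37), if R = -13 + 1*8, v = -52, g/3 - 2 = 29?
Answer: 1945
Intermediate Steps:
g = 93 (g = 6 + 3*29 = 6 + 87 = 93)
Y(M) = (-52 + M)*(93 + M) (Y(M) = (M + 93)*(M - 52) = (93 + M)*(-52 + M) = (-52 + M)*(93 + M))
R = -5 (R = -13 + 8 = -5)
R - Y(37) = -5 - (-4836 + 37² + 41*37) = -5 - (-4836 + 1369 + 1517) = -5 - 1*(-1950) = -5 + 1950 = 1945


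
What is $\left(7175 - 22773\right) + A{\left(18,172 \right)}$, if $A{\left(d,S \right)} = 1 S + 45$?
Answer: $-15381$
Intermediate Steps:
$A{\left(d,S \right)} = 45 + S$ ($A{\left(d,S \right)} = S + 45 = 45 + S$)
$\left(7175 - 22773\right) + A{\left(18,172 \right)} = \left(7175 - 22773\right) + \left(45 + 172\right) = -15598 + 217 = -15381$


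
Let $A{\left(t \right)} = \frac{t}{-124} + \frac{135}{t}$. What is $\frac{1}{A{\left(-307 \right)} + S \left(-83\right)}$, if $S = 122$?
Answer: $- \frac{38068}{385399059} \approx -9.8775 \cdot 10^{-5}$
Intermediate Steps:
$A{\left(t \right)} = \frac{135}{t} - \frac{t}{124}$ ($A{\left(t \right)} = t \left(- \frac{1}{124}\right) + \frac{135}{t} = - \frac{t}{124} + \frac{135}{t} = \frac{135}{t} - \frac{t}{124}$)
$\frac{1}{A{\left(-307 \right)} + S \left(-83\right)} = \frac{1}{\left(\frac{135}{-307} - - \frac{307}{124}\right) + 122 \left(-83\right)} = \frac{1}{\left(135 \left(- \frac{1}{307}\right) + \frac{307}{124}\right) - 10126} = \frac{1}{\left(- \frac{135}{307} + \frac{307}{124}\right) - 10126} = \frac{1}{\frac{77509}{38068} - 10126} = \frac{1}{- \frac{385399059}{38068}} = - \frac{38068}{385399059}$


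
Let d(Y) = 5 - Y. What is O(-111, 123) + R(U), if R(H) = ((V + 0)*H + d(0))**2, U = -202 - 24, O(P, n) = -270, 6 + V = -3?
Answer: 4157251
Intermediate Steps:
V = -9 (V = -6 - 3 = -9)
U = -226
R(H) = (5 - 9*H)**2 (R(H) = ((-9 + 0)*H + (5 - 1*0))**2 = (-9*H + (5 + 0))**2 = (-9*H + 5)**2 = (5 - 9*H)**2)
O(-111, 123) + R(U) = -270 + (5 - 9*(-226))**2 = -270 + (5 + 2034)**2 = -270 + 2039**2 = -270 + 4157521 = 4157251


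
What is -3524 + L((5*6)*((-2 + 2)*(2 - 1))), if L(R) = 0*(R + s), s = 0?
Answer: -3524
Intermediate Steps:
L(R) = 0 (L(R) = 0*(R + 0) = 0*R = 0)
-3524 + L((5*6)*((-2 + 2)*(2 - 1))) = -3524 + 0 = -3524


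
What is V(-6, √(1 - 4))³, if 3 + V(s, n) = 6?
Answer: 27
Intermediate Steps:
V(s, n) = 3 (V(s, n) = -3 + 6 = 3)
V(-6, √(1 - 4))³ = 3³ = 27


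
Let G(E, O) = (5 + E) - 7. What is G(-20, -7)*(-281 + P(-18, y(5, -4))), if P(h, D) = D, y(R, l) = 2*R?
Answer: 5962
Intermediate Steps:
G(E, O) = -2 + E
G(-20, -7)*(-281 + P(-18, y(5, -4))) = (-2 - 20)*(-281 + 2*5) = -22*(-281 + 10) = -22*(-271) = 5962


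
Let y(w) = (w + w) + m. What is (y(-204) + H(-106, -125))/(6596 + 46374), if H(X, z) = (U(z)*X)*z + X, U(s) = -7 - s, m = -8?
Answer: 781489/26485 ≈ 29.507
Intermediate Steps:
y(w) = -8 + 2*w (y(w) = (w + w) - 8 = 2*w - 8 = -8 + 2*w)
H(X, z) = X + X*z*(-7 - z) (H(X, z) = ((-7 - z)*X)*z + X = (X*(-7 - z))*z + X = X*z*(-7 - z) + X = X + X*z*(-7 - z))
(y(-204) + H(-106, -125))/(6596 + 46374) = ((-8 + 2*(-204)) - 1*(-106)*(-1 - 125*(7 - 125)))/(6596 + 46374) = ((-8 - 408) - 1*(-106)*(-1 - 125*(-118)))/52970 = (-416 - 1*(-106)*(-1 + 14750))*(1/52970) = (-416 - 1*(-106)*14749)*(1/52970) = (-416 + 1563394)*(1/52970) = 1562978*(1/52970) = 781489/26485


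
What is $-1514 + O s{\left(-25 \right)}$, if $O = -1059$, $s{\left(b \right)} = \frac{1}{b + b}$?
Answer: $- \frac{74641}{50} \approx -1492.8$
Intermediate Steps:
$s{\left(b \right)} = \frac{1}{2 b}$
$-1514 + O s{\left(-25 \right)} = -1514 - 1059 \frac{1}{2 \left(-25\right)} = -1514 - 1059 \cdot \frac{1}{2} \left(- \frac{1}{25}\right) = -1514 - - \frac{1059}{50} = -1514 + \frac{1059}{50} = - \frac{74641}{50}$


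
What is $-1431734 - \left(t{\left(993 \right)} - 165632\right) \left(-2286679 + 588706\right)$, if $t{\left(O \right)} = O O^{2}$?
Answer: $1662283346530591$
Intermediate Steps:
$t{\left(O \right)} = O^{3}$
$-1431734 - \left(t{\left(993 \right)} - 165632\right) \left(-2286679 + 588706\right) = -1431734 - \left(993^{3} - 165632\right) \left(-2286679 + 588706\right) = -1431734 - \left(979146657 - 165632\right) \left(-1697973\right) = -1431734 - 978981025 \left(-1697973\right) = -1431734 - -1662283347962325 = -1431734 + 1662283347962325 = 1662283346530591$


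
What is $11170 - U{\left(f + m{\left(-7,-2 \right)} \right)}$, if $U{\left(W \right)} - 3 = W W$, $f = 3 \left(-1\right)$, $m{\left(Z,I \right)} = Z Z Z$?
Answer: $-108549$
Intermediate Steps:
$m{\left(Z,I \right)} = Z^{3}$ ($m{\left(Z,I \right)} = Z^{2} Z = Z^{3}$)
$f = -3$
$U{\left(W \right)} = 3 + W^{2}$ ($U{\left(W \right)} = 3 + W W = 3 + W^{2}$)
$11170 - U{\left(f + m{\left(-7,-2 \right)} \right)} = 11170 - \left(3 + \left(-3 + \left(-7\right)^{3}\right)^{2}\right) = 11170 - \left(3 + \left(-3 - 343\right)^{2}\right) = 11170 - \left(3 + \left(-346\right)^{2}\right) = 11170 - \left(3 + 119716\right) = 11170 - 119719 = -108549$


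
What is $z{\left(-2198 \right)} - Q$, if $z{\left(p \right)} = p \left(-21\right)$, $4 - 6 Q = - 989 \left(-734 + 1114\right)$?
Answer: $- \frac{49438}{3} \approx -16479.0$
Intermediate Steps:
$Q = \frac{187912}{3}$ ($Q = \frac{2}{3} - \frac{\left(-989\right) \left(-734 + 1114\right)}{6} = \frac{2}{3} - \frac{\left(-989\right) 380}{6} = \frac{2}{3} - - \frac{187910}{3} = \frac{2}{3} + \frac{187910}{3} = \frac{187912}{3} \approx 62637.0$)
$z{\left(p \right)} = - 21 p$
$z{\left(-2198 \right)} - Q = \left(-21\right) \left(-2198\right) - \frac{187912}{3} = 46158 - \frac{187912}{3} = - \frac{49438}{3}$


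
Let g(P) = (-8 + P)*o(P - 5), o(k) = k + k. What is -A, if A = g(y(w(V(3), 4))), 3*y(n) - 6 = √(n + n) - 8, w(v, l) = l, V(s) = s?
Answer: -100 + 172*√2/9 ≈ -72.973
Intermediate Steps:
o(k) = 2*k
y(n) = -⅔ + √2*√n/3 (y(n) = 2 + (√(n + n) - 8)/3 = 2 + (√(2*n) - 8)/3 = 2 + (√2*√n - 8)/3 = 2 + (-8 + √2*√n)/3 = 2 + (-8/3 + √2*√n/3) = -⅔ + √2*√n/3)
g(P) = (-10 + 2*P)*(-8 + P) (g(P) = (-8 + P)*(2*(P - 5)) = (-8 + P)*(2*(-5 + P)) = (-8 + P)*(-10 + 2*P) = (-10 + 2*P)*(-8 + P))
A = 2*(-26/3 + 2*√2/3)*(-17/3 + 2*√2/3) (A = 2*(-8 + (-⅔ + √2*√4/3))*(-5 + (-⅔ + √2*√4/3)) = 2*(-8 + (-⅔ + (⅓)*√2*2))*(-5 + (-⅔ + (⅓)*√2*2)) = 2*(-8 + (-⅔ + 2*√2/3))*(-5 + (-⅔ + 2*√2/3)) = 2*(-26/3 + 2*√2/3)*(-17/3 + 2*√2/3) ≈ 72.973)
-A = -(100 - 172*√2/9) = -100 + 172*√2/9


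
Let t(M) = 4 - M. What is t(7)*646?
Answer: -1938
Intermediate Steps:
t(7)*646 = (4 - 1*7)*646 = (4 - 7)*646 = -3*646 = -1938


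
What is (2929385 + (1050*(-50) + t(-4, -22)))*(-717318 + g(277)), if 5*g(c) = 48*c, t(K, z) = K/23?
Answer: -236438971618194/115 ≈ -2.0560e+12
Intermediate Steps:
t(K, z) = K/23 (t(K, z) = K*(1/23) = K/23)
g(c) = 48*c/5 (g(c) = (48*c)/5 = 48*c/5)
(2929385 + (1050*(-50) + t(-4, -22)))*(-717318 + g(277)) = (2929385 + (1050*(-50) + (1/23)*(-4)))*(-717318 + (48/5)*277) = (2929385 + (-52500 - 4/23))*(-717318 + 13296/5) = (2929385 - 1207504/23)*(-3573294/5) = (66168351/23)*(-3573294/5) = -236438971618194/115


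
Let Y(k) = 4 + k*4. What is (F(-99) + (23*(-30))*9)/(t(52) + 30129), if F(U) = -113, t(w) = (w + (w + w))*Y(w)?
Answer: -6323/63201 ≈ -0.10005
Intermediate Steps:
Y(k) = 4 + 4*k
t(w) = 3*w*(4 + 4*w) (t(w) = (w + (w + w))*(4 + 4*w) = (w + 2*w)*(4 + 4*w) = (3*w)*(4 + 4*w) = 3*w*(4 + 4*w))
(F(-99) + (23*(-30))*9)/(t(52) + 30129) = (-113 + (23*(-30))*9)/(12*52*(1 + 52) + 30129) = (-113 - 690*9)/(12*52*53 + 30129) = (-113 - 6210)/(33072 + 30129) = -6323/63201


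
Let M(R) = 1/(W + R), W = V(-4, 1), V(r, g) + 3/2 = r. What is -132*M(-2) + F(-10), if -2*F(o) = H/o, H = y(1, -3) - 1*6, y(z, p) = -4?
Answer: 171/10 ≈ 17.100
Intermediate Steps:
V(r, g) = -3/2 + r
W = -11/2 (W = -3/2 - 4 = -11/2 ≈ -5.5000)
H = -10 (H = -4 - 1*6 = -4 - 6 = -10)
M(R) = 1/(-11/2 + R)
F(o) = 5/o (F(o) = -(-5)/o = 5/o)
-132*M(-2) + F(-10) = -264/(-11 + 2*(-2)) + 5/(-10) = -264/(-11 - 4) + 5*(-⅒) = -264/(-15) - ½ = -264*(-1)/15 - ½ = -132*(-2/15) - ½ = 88/5 - ½ = 171/10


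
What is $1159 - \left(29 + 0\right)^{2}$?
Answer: $318$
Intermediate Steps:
$1159 - \left(29 + 0\right)^{2} = 1159 - 29^{2} = 1159 - 841 = 318$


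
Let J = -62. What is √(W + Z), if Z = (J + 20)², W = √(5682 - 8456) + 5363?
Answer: √(7127 + I*√2774) ≈ 84.422 + 0.3119*I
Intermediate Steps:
W = 5363 + I*√2774 (W = √(-2774) + 5363 = I*√2774 + 5363 = 5363 + I*√2774 ≈ 5363.0 + 52.669*I)
Z = 1764 (Z = (-62 + 20)² = (-42)² = 1764)
√(W + Z) = √((5363 + I*√2774) + 1764) = √(7127 + I*√2774)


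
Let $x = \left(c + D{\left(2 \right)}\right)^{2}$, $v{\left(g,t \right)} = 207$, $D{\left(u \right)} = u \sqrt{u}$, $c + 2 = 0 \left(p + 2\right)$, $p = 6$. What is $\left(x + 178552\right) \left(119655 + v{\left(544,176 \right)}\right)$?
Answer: $21403038168 - 958896 \sqrt{2} \approx 2.1402 \cdot 10^{10}$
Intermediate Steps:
$c = -2$ ($c = -2 + 0 \left(6 + 2\right) = -2 + 0 \cdot 8 = -2 + 0 = -2$)
$D{\left(u \right)} = u^{\frac{3}{2}}$
$x = \left(-2 + 2 \sqrt{2}\right)^{2}$ ($x = \left(-2 + 2^{\frac{3}{2}}\right)^{2} = \left(-2 + 2 \sqrt{2}\right)^{2} \approx 0.68629$)
$\left(x + 178552\right) \left(119655 + v{\left(544,176 \right)}\right) = \left(\left(12 - 8 \sqrt{2}\right) + 178552\right) \left(119655 + 207\right) = \left(178564 - 8 \sqrt{2}\right) 119862 = 21403038168 - 958896 \sqrt{2}$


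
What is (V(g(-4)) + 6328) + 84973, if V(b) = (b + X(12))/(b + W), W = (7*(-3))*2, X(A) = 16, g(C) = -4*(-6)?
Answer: 821689/9 ≈ 91299.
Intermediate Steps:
g(C) = 24
W = -42 (W = -21*2 = -42)
V(b) = (16 + b)/(-42 + b) (V(b) = (b + 16)/(b - 42) = (16 + b)/(-42 + b))
(V(g(-4)) + 6328) + 84973 = ((16 + 24)/(-42 + 24) + 6328) + 84973 = (40/(-18) + 6328) + 84973 = (-1/18*40 + 6328) + 84973 = (-20/9 + 6328) + 84973 = 56932/9 + 84973 = 821689/9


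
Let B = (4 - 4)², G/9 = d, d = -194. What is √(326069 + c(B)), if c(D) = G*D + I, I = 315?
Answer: 4*√20399 ≈ 571.30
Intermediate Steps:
G = -1746 (G = 9*(-194) = -1746)
B = 0 (B = 0² = 0)
c(D) = 315 - 1746*D (c(D) = -1746*D + 315 = 315 - 1746*D)
√(326069 + c(B)) = √(326069 + (315 - 1746*0)) = √(326069 + (315 + 0)) = √(326069 + 315) = √326384 = 4*√20399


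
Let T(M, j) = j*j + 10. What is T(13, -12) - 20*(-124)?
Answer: 2634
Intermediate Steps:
T(M, j) = 10 + j² (T(M, j) = j² + 10 = 10 + j²)
T(13, -12) - 20*(-124) = (10 + (-12)²) - 20*(-124) = (10 + 144) + 2480 = 154 + 2480 = 2634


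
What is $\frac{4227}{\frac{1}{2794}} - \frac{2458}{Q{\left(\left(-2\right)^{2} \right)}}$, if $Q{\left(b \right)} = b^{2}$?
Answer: $\frac{94480675}{8} \approx 1.181 \cdot 10^{7}$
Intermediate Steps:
$\frac{4227}{\frac{1}{2794}} - \frac{2458}{Q{\left(\left(-2\right)^{2} \right)}} = \frac{4227}{\frac{1}{2794}} - \frac{2458}{\left(\left(-2\right)^{2}\right)^{2}} = 4227 \frac{1}{\frac{1}{2794}} - \frac{2458}{4^{2}} = 4227 \cdot 2794 - \frac{2458}{16} = 11810238 - \frac{1229}{8} = \frac{94480675}{8}$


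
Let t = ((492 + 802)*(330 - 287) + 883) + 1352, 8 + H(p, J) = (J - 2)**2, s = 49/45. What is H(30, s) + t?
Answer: 117186406/2025 ≈ 57870.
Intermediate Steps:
s = 49/45 (s = 49*(1/45) = 49/45 ≈ 1.0889)
H(p, J) = -8 + (-2 + J)**2 (H(p, J) = -8 + (J - 2)**2 = -8 + (-2 + J)**2)
t = 57877 (t = (1294*43 + 883) + 1352 = (55642 + 883) + 1352 = 56525 + 1352 = 57877)
H(30, s) + t = (-8 + (-2 + 49/45)**2) + 57877 = (-8 + (-41/45)**2) + 57877 = (-8 + 1681/2025) + 57877 = -14519/2025 + 57877 = 117186406/2025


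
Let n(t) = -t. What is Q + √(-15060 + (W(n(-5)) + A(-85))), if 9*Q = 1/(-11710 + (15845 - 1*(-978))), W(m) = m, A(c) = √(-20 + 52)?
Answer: 1/46017 + √(-15055 + 4*√2) ≈ 2.1731e-5 + 122.68*I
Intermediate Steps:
A(c) = 4*√2 (A(c) = √32 = 4*√2)
Q = 1/46017 (Q = 1/(9*(-11710 + (15845 - 1*(-978)))) = 1/(9*(-11710 + (15845 + 978))) = 1/(9*(-11710 + 16823)) = (⅑)/5113 = (⅑)*(1/5113) = 1/46017 ≈ 2.1731e-5)
Q + √(-15060 + (W(n(-5)) + A(-85))) = 1/46017 + √(-15060 + (-1*(-5) + 4*√2)) = 1/46017 + √(-15060 + (5 + 4*√2)) = 1/46017 + √(-15055 + 4*√2)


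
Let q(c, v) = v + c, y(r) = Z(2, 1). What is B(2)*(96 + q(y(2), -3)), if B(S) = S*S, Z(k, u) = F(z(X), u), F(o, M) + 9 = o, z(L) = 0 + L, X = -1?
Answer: 332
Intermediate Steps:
z(L) = L
F(o, M) = -9 + o
Z(k, u) = -10 (Z(k, u) = -9 - 1 = -10)
y(r) = -10
B(S) = S²
q(c, v) = c + v
B(2)*(96 + q(y(2), -3)) = 2²*(96 + (-10 - 3)) = 4*(96 - 13) = 4*83 = 332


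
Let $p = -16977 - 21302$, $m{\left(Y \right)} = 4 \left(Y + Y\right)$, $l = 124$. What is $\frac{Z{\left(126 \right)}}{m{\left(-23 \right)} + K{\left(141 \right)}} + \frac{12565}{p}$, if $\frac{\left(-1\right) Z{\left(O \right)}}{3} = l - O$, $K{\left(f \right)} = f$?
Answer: $- \frac{769969}{1645997} \approx -0.46778$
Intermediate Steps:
$Z{\left(O \right)} = -372 + 3 O$ ($Z{\left(O \right)} = - 3 \left(124 - O\right) = -372 + 3 O$)
$m{\left(Y \right)} = 8 Y$ ($m{\left(Y \right)} = 4 \cdot 2 Y = 8 Y$)
$p = -38279$ ($p = -16977 - 21302 = -38279$)
$\frac{Z{\left(126 \right)}}{m{\left(-23 \right)} + K{\left(141 \right)}} + \frac{12565}{p} = \frac{-372 + 3 \cdot 126}{8 \left(-23\right) + 141} + \frac{12565}{-38279} = \frac{-372 + 378}{-184 + 141} + 12565 \left(- \frac{1}{38279}\right) = \frac{6}{-43} - \frac{12565}{38279} = 6 \left(- \frac{1}{43}\right) - \frac{12565}{38279} = - \frac{6}{43} - \frac{12565}{38279} = - \frac{769969}{1645997}$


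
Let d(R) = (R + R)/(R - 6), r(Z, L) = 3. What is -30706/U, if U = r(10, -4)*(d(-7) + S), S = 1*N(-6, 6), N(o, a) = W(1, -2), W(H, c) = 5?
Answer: -399178/237 ≈ -1684.3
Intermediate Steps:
N(o, a) = 5
d(R) = 2*R/(-6 + R) (d(R) = (2*R)/(-6 + R) = 2*R/(-6 + R))
S = 5 (S = 1*5 = 5)
U = 237/13 (U = 3*(2*(-7)/(-6 - 7) + 5) = 3*(2*(-7)/(-13) + 5) = 3*(2*(-7)*(-1/13) + 5) = 3*(14/13 + 5) = 3*(79/13) = 237/13 ≈ 18.231)
-30706/U = -30706/237/13 = -30706*13/237 = -399178/237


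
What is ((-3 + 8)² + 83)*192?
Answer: 20736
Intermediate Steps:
((-3 + 8)² + 83)*192 = (5² + 83)*192 = (25 + 83)*192 = 108*192 = 20736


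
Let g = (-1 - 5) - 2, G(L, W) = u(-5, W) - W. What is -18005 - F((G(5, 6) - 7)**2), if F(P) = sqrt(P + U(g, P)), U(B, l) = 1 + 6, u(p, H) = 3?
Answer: -18005 - sqrt(107) ≈ -18015.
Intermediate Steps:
G(L, W) = 3 - W
g = -8 (g = -6 - 2 = -8)
U(B, l) = 7
F(P) = sqrt(7 + P) (F(P) = sqrt(P + 7) = sqrt(7 + P))
-18005 - F((G(5, 6) - 7)**2) = -18005 - sqrt(7 + ((3 - 1*6) - 7)**2) = -18005 - sqrt(7 + ((3 - 6) - 7)**2) = -18005 - sqrt(7 + (-3 - 7)**2) = -18005 - sqrt(7 + (-10)**2) = -18005 - sqrt(7 + 100) = -18005 - sqrt(107)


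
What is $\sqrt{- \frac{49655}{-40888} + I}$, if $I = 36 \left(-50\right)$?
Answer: $\frac{i \sqrt{751815271390}}{20444} \approx 42.412 i$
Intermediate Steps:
$I = -1800$
$\sqrt{- \frac{49655}{-40888} + I} = \sqrt{- \frac{49655}{-40888} - 1800} = \sqrt{\left(-49655\right) \left(- \frac{1}{40888}\right) - 1800} = \sqrt{\frac{49655}{40888} - 1800} = \sqrt{- \frac{73548745}{40888}} = \frac{i \sqrt{751815271390}}{20444}$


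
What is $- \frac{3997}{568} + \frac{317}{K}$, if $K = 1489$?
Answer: $- \frac{5771477}{845752} \approx -6.8241$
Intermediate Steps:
$- \frac{3997}{568} + \frac{317}{K} = - \frac{3997}{568} + \frac{317}{1489} = - \frac{5771477}{845752}$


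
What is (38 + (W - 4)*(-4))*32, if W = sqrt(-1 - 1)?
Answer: 1728 - 128*I*sqrt(2) ≈ 1728.0 - 181.02*I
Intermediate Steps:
W = I*sqrt(2) (W = sqrt(-2) = I*sqrt(2) ≈ 1.4142*I)
(38 + (W - 4)*(-4))*32 = (38 + (I*sqrt(2) - 4)*(-4))*32 = (38 + (-4 + I*sqrt(2))*(-4))*32 = (38 + (16 - 4*I*sqrt(2)))*32 = (54 - 4*I*sqrt(2))*32 = 1728 - 128*I*sqrt(2)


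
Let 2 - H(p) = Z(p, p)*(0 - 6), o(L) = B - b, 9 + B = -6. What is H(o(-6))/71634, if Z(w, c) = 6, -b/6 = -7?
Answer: 19/35817 ≈ 0.00053047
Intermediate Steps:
b = 42 (b = -6*(-7) = 42)
B = -15 (B = -9 - 6 = -15)
o(L) = -57 (o(L) = -15 - 1*42 = -15 - 42 = -57)
H(p) = 38 (H(p) = 2 - 6*(0 - 6) = 2 - 6*(-6) = 2 - 1*(-36) = 2 + 36 = 38)
H(o(-6))/71634 = 38/71634 = 38*(1/71634) = 19/35817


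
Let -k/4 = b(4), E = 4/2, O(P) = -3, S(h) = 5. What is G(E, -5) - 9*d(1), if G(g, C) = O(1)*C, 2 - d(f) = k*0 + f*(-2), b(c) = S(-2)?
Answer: -21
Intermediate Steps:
b(c) = 5
E = 2 (E = 4*(1/2) = 2)
k = -20 (k = -4*5 = -20)
d(f) = 2 + 2*f (d(f) = 2 - (-20*0 + f*(-2)) = 2 - (0 - 2*f) = 2 - (-2)*f = 2 + 2*f)
G(g, C) = -3*C
G(E, -5) - 9*d(1) = -3*(-5) - 9*(2 + 2*1) = 15 - 9*(2 + 2) = 15 - 9*4 = 15 - 36 = -21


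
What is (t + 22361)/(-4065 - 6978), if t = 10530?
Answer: -32891/11043 ≈ -2.9784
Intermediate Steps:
(t + 22361)/(-4065 - 6978) = (10530 + 22361)/(-4065 - 6978) = 32891/(-11043) = 32891*(-1/11043) = -32891/11043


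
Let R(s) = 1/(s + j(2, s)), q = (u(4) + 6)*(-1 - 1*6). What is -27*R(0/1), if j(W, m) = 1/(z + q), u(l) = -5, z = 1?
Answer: 162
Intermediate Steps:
q = -7 (q = (-5 + 6)*(-1 - 1*6) = 1*(-1 - 6) = 1*(-7) = -7)
j(W, m) = -⅙ (j(W, m) = 1/(1 - 7) = 1/(-6) = -⅙)
R(s) = 1/(-⅙ + s) (R(s) = 1/(s - ⅙) = 1/(-⅙ + s))
-27*R(0/1) = -162/(-1 + 6*(0/1)) = -162/(-1 + 6*(0*1)) = -162/(-1 + 6*0) = -162/(-1 + 0) = -162/(-1) = -162*(-1) = -27*(-6) = 162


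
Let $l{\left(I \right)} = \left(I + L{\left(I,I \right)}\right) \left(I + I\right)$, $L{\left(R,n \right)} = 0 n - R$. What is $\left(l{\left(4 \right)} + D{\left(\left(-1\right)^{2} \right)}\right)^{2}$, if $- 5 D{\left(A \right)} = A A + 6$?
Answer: $\frac{49}{25} \approx 1.96$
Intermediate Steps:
$L{\left(R,n \right)} = - R$ ($L{\left(R,n \right)} = 0 - R = - R$)
$D{\left(A \right)} = - \frac{6}{5} - \frac{A^{2}}{5}$ ($D{\left(A \right)} = - \frac{A A + 6}{5} = - \frac{A^{2} + 6}{5} = - \frac{6 + A^{2}}{5} = - \frac{6}{5} - \frac{A^{2}}{5}$)
$l{\left(I \right)} = 0$ ($l{\left(I \right)} = \left(I - I\right) \left(I + I\right) = 0 \cdot 2 I = 0$)
$\left(l{\left(4 \right)} + D{\left(\left(-1\right)^{2} \right)}\right)^{2} = \left(0 - \left(\frac{6}{5} + \frac{\left(\left(-1\right)^{2}\right)^{2}}{5}\right)\right)^{2} = \left(0 - \left(\frac{6}{5} + \frac{1^{2}}{5}\right)\right)^{2} = \left(0 - \frac{7}{5}\right)^{2} = \left(- \frac{7}{5}\right)^{2} = \frac{49}{25}$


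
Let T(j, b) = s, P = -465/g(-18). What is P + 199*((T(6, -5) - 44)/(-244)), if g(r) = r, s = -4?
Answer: 23783/366 ≈ 64.981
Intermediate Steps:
P = 155/6 (P = -465/(-18) = -465*(-1/18) = 155/6 ≈ 25.833)
T(j, b) = -4
P + 199*((T(6, -5) - 44)/(-244)) = 155/6 + 199*((-4 - 44)/(-244)) = 155/6 + 199*(-48*(-1/244)) = 155/6 + 199*(12/61) = 155/6 + 2388/61 = 23783/366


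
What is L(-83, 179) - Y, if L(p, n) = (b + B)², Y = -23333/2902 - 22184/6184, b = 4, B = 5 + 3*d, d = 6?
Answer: 1661409989/2243246 ≈ 740.63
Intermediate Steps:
B = 23 (B = 5 + 3*6 = 5 + 18 = 23)
Y = -26083655/2243246 (Y = -23333*1/2902 - 22184*1/6184 = -23333/2902 - 2773/773 = -26083655/2243246 ≈ -11.628)
L(p, n) = 729 (L(p, n) = (4 + 23)² = 27² = 729)
L(-83, 179) - Y = 729 - 1*(-26083655/2243246) = 729 + 26083655/2243246 = 1661409989/2243246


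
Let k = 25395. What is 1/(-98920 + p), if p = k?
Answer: -1/73525 ≈ -1.3601e-5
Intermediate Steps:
p = 25395
1/(-98920 + p) = 1/(-98920 + 25395) = 1/(-73525) = -1/73525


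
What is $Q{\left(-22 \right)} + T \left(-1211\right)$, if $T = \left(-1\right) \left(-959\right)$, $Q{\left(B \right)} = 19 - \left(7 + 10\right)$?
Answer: $-1161347$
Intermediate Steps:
$Q{\left(B \right)} = 2$ ($Q{\left(B \right)} = 19 - 17 = 2$)
$T = 959$
$Q{\left(-22 \right)} + T \left(-1211\right) = 2 + 959 \left(-1211\right) = 2 - 1161349 = -1161347$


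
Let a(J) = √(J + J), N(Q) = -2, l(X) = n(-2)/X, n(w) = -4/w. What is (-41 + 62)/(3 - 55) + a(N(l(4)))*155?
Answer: -21/52 + 310*I ≈ -0.40385 + 310.0*I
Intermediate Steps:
l(X) = 2/X (l(X) = (-4/(-2))/X = (-4*(-½))/X = 2/X)
a(J) = √2*√J (a(J) = √(2*J) = √2*√J)
(-41 + 62)/(3 - 55) + a(N(l(4)))*155 = (-41 + 62)/(3 - 55) + (√2*√(-2))*155 = 21/(-52) + (√2*(I*√2))*155 = 21*(-1/52) + (2*I)*155 = -21/52 + 310*I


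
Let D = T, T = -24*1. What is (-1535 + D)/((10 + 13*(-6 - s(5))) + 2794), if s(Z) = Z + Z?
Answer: -1559/2596 ≈ -0.60054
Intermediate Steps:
s(Z) = 2*Z
T = -24
D = -24
(-1535 + D)/((10 + 13*(-6 - s(5))) + 2794) = (-1535 - 24)/((10 + 13*(-6 - 2*5)) + 2794) = -1559/((10 + 13*(-6 - 1*10)) + 2794) = -1559/((10 + 13*(-6 - 10)) + 2794) = -1559/((10 + 13*(-16)) + 2794) = -1559/((10 - 208) + 2794) = -1559/(-198 + 2794) = -1559/2596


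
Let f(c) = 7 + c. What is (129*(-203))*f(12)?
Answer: -497553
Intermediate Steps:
(129*(-203))*f(12) = (129*(-203))*(7 + 12) = -26187*19 = -497553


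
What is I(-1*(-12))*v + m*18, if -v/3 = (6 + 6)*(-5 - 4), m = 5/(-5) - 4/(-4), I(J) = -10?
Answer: -3240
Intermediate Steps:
m = 0 (m = 5*(-⅕) - 4*(-¼) = -1 + 1 = 0)
v = 324 (v = -3*(6 + 6)*(-5 - 4) = -36*(-9) = -3*(-108) = 324)
I(-1*(-12))*v + m*18 = -10*324 + 0*18 = -3240 + 0 = -3240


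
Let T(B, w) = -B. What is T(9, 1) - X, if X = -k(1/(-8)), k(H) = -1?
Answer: -10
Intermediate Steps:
X = 1 (X = -1*(-1) = 1)
T(9, 1) - X = -1*9 - 1*1 = -9 - 1 = -10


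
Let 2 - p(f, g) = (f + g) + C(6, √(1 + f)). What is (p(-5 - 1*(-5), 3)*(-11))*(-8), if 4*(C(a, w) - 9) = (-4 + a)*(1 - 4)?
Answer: -748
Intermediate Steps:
C(a, w) = 12 - 3*a/4 (C(a, w) = 9 + ((-4 + a)*(1 - 4))/4 = 9 + ((-4 + a)*(-3))/4 = 9 + (12 - 3*a)/4 = 9 + (3 - 3*a/4) = 12 - 3*a/4)
p(f, g) = -11/2 - f - g (p(f, g) = 2 - ((f + g) + (12 - ¾*6)) = 2 - ((f + g) + (12 - 9/2)) = 2 - ((f + g) + 15/2) = 2 - (15/2 + f + g) = 2 + (-15/2 - f - g) = -11/2 - f - g)
(p(-5 - 1*(-5), 3)*(-11))*(-8) = ((-11/2 - (-5 - 1*(-5)) - 1*3)*(-11))*(-8) = ((-11/2 - (-5 + 5) - 3)*(-11))*(-8) = ((-11/2 - 1*0 - 3)*(-11))*(-8) = ((-11/2 + 0 - 3)*(-11))*(-8) = -17/2*(-11)*(-8) = (187/2)*(-8) = -748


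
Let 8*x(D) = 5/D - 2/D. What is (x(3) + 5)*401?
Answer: 16441/8 ≈ 2055.1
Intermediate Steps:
x(D) = 3/(8*D) (x(D) = (5/D - 2/D)/8 = (3/D)/8 = 3/(8*D))
(x(3) + 5)*401 = ((3/8)/3 + 5)*401 = ((3/8)*(⅓) + 5)*401 = (⅛ + 5)*401 = (41/8)*401 = 16441/8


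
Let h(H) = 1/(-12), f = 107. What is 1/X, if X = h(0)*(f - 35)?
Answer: -⅙ ≈ -0.16667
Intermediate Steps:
h(H) = -1/12
X = -6 (X = -(107 - 35)/12 = -1/12*72 = -6)
1/X = 1/(-6) = -⅙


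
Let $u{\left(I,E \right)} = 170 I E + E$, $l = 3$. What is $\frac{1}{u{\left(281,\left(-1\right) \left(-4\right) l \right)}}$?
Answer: $\frac{1}{573252} \approx 1.7444 \cdot 10^{-6}$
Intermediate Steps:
$u{\left(I,E \right)} = E + 170 E I$ ($u{\left(I,E \right)} = 170 E I + E = E + 170 E I$)
$\frac{1}{u{\left(281,\left(-1\right) \left(-4\right) l \right)}} = \frac{1}{\left(-1\right) \left(-4\right) 3 \left(1 + 170 \cdot 281\right)} = \frac{1}{4 \cdot 3 \left(1 + 47770\right)} = \frac{1}{12 \cdot 47771} = \frac{1}{573252}$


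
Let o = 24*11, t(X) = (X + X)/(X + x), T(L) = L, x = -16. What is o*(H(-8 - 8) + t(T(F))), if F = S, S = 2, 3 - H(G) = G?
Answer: 34584/7 ≈ 4940.6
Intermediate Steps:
H(G) = 3 - G
F = 2
t(X) = 2*X/(-16 + X) (t(X) = (X + X)/(X - 16) = (2*X)/(-16 + X) = 2*X/(-16 + X))
o = 264
o*(H(-8 - 8) + t(T(F))) = 264*((3 - (-8 - 8)) + 2*2/(-16 + 2)) = 264*((3 - 1*(-16)) + 2*2/(-14)) = 264*((3 + 16) + 2*2*(-1/14)) = 264*(19 - 2/7) = 264*(131/7) = 34584/7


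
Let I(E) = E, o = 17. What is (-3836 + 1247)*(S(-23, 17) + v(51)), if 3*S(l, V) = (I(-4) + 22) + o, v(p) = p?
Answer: -162244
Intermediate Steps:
S(l, V) = 35/3 (S(l, V) = ((-4 + 22) + 17)/3 = (18 + 17)/3 = (⅓)*35 = 35/3)
(-3836 + 1247)*(S(-23, 17) + v(51)) = (-3836 + 1247)*(35/3 + 51) = -2589*188/3 = -162244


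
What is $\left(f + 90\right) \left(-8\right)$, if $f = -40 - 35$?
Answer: $-120$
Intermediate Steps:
$f = -75$
$\left(f + 90\right) \left(-8\right) = \left(-75 + 90\right) \left(-8\right) = 15 \left(-8\right) = -120$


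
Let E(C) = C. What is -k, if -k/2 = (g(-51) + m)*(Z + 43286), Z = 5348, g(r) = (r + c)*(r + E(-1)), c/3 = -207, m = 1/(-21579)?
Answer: 73345574937100/21579 ≈ 3.3989e+9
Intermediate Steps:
m = -1/21579 ≈ -4.6341e-5
c = -621 (c = 3*(-207) = -621)
g(r) = (-1 + r)*(-621 + r) (g(r) = (r - 621)*(r - 1) = (-621 + r)*(-1 + r) = (-1 + r)*(-621 + r))
k = -73345574937100/21579 (k = -2*((621 + (-51)² - 622*(-51)) - 1/21579)*(5348 + 43286) = -2*((621 + 2601 + 31722) - 1/21579)*48634 = -2*(34944 - 1/21579)*48634 = -1508113150*48634/21579 = -2*36672787468550/21579 = -73345574937100/21579 ≈ -3.3989e+9)
-k = -1*(-73345574937100/21579) = 73345574937100/21579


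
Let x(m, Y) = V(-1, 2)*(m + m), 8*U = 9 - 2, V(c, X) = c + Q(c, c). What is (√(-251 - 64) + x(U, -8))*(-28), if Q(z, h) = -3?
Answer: 196 - 84*I*√35 ≈ 196.0 - 496.95*I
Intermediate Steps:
V(c, X) = -3 + c (V(c, X) = c - 3 = -3 + c)
U = 7/8 (U = (9 - 2)/8 = (⅛)*7 = 7/8 ≈ 0.87500)
x(m, Y) = -8*m (x(m, Y) = (-3 - 1)*(m + m) = -8*m)
(√(-251 - 64) + x(U, -8))*(-28) = (√(-251 - 64) - 8*7/8)*(-28) = (√(-315) - 7)*(-28) = (3*I*√35 - 7)*(-28) = (-7 + 3*I*√35)*(-28) = 196 - 84*I*√35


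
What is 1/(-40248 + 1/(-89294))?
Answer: -89294/3593904913 ≈ -2.4846e-5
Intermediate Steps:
1/(-40248 + 1/(-89294)) = 1/(-40248 - 1/89294) = 1/(-3593904913/89294) = -89294/3593904913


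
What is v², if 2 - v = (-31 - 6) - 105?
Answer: 20736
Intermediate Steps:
v = 144 (v = 2 - ((-31 - 6) - 105) = 2 - (-37 - 105) = 2 - 1*(-142) = 2 + 142 = 144)
v² = 144² = 20736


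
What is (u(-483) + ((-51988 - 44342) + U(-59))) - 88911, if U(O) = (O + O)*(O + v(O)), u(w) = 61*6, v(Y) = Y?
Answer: -170951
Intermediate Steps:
u(w) = 366
U(O) = 4*O² (U(O) = (O + O)*(O + O) = (2*O)*(2*O) = 4*O²)
(u(-483) + ((-51988 - 44342) + U(-59))) - 88911 = (366 + ((-51988 - 44342) + 4*(-59)²)) - 88911 = (366 + (-96330 + 4*3481)) - 88911 = (366 + (-96330 + 13924)) - 88911 = (366 - 82406) - 88911 = -82040 - 88911 = -170951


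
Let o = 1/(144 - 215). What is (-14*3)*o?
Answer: 42/71 ≈ 0.59155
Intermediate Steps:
o = -1/71 (o = 1/(-71) = -1/71 ≈ -0.014085)
(-14*3)*o = -14*3*(-1/71) = -42*(-1/71) = 42/71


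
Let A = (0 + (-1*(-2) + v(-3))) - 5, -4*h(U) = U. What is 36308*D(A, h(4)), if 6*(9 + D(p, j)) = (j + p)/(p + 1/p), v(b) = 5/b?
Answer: -196644128/615 ≈ -3.1975e+5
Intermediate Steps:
h(U) = -U/4
A = -14/3 (A = (0 + (-1*(-2) + 5/(-3))) - 5 = (0 + (2 + 5*(-⅓))) - 5 = (0 + (2 - 5/3)) - 5 = (0 + ⅓) - 5 = ⅓ - 5 = -14/3 ≈ -4.6667)
D(p, j) = -9 + (j + p)/(6*(p + 1/p)) (D(p, j) = -9 + ((j + p)/(p + 1/p))/6 = -9 + (j + p)/(6*(p + 1/p)))
36308*D(A, h(4)) = 36308*((-54 - 53*(-14/3)² - ¼*4*(-14/3))/(6*(1 + (-14/3)²))) = 36308*((-54 - 53*196/9 - 1*(-14/3))/(6*(1 + 196/9))) = 36308*((-54 - 10388/9 + 14/3)/(6*(205/9))) = 36308*((⅙)*(9/205)*(-10832/9)) = 36308*(-5416/615) = -196644128/615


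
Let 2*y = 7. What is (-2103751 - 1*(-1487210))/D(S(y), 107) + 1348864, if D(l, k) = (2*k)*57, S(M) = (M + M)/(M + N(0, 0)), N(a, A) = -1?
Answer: 16452826531/12198 ≈ 1.3488e+6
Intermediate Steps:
y = 7/2 (y = (½)*7 = 7/2 ≈ 3.5000)
S(M) = 2*M/(-1 + M) (S(M) = (M + M)/(M - 1) = (2*M)/(-1 + M) = 2*M/(-1 + M))
D(l, k) = 114*k
(-2103751 - 1*(-1487210))/D(S(y), 107) + 1348864 = (-2103751 - 1*(-1487210))/((114*107)) + 1348864 = (-2103751 + 1487210)/12198 + 1348864 = -616541*1/12198 + 1348864 = -616541/12198 + 1348864 = 16452826531/12198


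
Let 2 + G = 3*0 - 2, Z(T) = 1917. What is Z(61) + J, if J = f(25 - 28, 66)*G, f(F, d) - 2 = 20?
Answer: 1829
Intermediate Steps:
f(F, d) = 22 (f(F, d) = 2 + 20 = 22)
G = -4 (G = -2 + (3*0 - 2) = -2 + (0 - 2) = -2 - 2 = -4)
J = -88 (J = 22*(-4) = -88)
Z(61) + J = 1917 - 88 = 1829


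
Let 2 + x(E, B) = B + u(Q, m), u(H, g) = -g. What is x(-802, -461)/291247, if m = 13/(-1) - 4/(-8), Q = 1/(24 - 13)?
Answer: -901/582494 ≈ -0.0015468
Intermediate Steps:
Q = 1/11 ≈ 0.090909
m = -25/2 (m = 13*(-1) - 4*(-1/8) = -13 + 1/2 = -25/2 ≈ -12.500)
x(E, B) = 21/2 + B (x(E, B) = -2 + (B - 1*(-25/2)) = -2 + (B + 25/2) = -2 + (25/2 + B) = 21/2 + B)
x(-802, -461)/291247 = (21/2 - 461)/291247 = -901/2*1/291247 = -901/582494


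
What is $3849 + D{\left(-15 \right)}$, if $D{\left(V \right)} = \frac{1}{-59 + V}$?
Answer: $\frac{284825}{74} \approx 3849.0$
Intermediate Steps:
$3849 + D{\left(-15 \right)} = 3849 + \frac{1}{-59 - 15} = 3849 + \frac{1}{-74} = 3849 - \frac{1}{74} = \frac{284825}{74}$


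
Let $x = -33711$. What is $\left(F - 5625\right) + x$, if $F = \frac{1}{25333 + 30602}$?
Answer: $- \frac{2200259159}{55935} \approx -39336.0$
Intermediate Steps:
$F = \frac{1}{55935} \approx 1.7878 \cdot 10^{-5}$
$\left(F - 5625\right) + x = \left(\frac{1}{55935} - 5625\right) - 33711 = - \frac{314634374}{55935} - 33711 = - \frac{2200259159}{55935}$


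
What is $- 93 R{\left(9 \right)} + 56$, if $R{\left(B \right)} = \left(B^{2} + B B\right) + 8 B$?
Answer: $-21706$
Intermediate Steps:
$R{\left(B \right)} = 2 B^{2} + 8 B$ ($R{\left(B \right)} = \left(B^{2} + B^{2}\right) + 8 B = 2 B^{2} + 8 B$)
$- 93 R{\left(9 \right)} + 56 = - 93 \cdot 2 \cdot 9 \left(4 + 9\right) + 56 = - 93 \cdot 2 \cdot 9 \cdot 13 + 56 = \left(-93\right) 234 + 56 = -21762 + 56 = -21706$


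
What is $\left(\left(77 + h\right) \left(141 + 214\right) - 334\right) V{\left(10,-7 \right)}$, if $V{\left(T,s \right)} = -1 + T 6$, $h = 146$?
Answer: $4651029$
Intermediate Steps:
$V{\left(T,s \right)} = -1 + 6 T$
$\left(\left(77 + h\right) \left(141 + 214\right) - 334\right) V{\left(10,-7 \right)} = \left(\left(77 + 146\right) \left(141 + 214\right) - 334\right) \left(-1 + 6 \cdot 10\right) = \left(223 \cdot 355 - 334\right) \left(-1 + 60\right) = \left(79165 - 334\right) 59 = 78831 \cdot 59 = 4651029$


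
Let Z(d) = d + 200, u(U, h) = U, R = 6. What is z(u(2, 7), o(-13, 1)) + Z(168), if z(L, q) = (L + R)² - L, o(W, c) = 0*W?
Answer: 430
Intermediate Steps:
o(W, c) = 0
z(L, q) = (6 + L)² - L (z(L, q) = (L + 6)² - L = (6 + L)² - L)
Z(d) = 200 + d
z(u(2, 7), o(-13, 1)) + Z(168) = ((6 + 2)² - 1*2) + (200 + 168) = (8² - 2) + 368 = (64 - 2) + 368 = 62 + 368 = 430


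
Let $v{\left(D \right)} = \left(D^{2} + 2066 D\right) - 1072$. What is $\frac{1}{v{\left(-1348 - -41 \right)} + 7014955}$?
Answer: $\frac{1}{6021870} \approx 1.6606 \cdot 10^{-7}$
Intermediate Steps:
$v{\left(D \right)} = -1072 + D^{2} + 2066 D$
$\frac{1}{v{\left(-1348 - -41 \right)} + 7014955} = \frac{1}{\left(-1072 + \left(-1348 - -41\right)^{2} + 2066 \left(-1348 - -41\right)\right) + 7014955} = \frac{1}{\left(-1072 + \left(-1348 + 41\right)^{2} + 2066 \left(-1348 + 41\right)\right) + 7014955} = \frac{1}{\left(-1072 + \left(-1307\right)^{2} + 2066 \left(-1307\right)\right) + 7014955} = \frac{1}{\left(-1072 + 1708249 - 2700262\right) + 7014955} = \frac{1}{-993085 + 7014955} = \frac{1}{6021870}$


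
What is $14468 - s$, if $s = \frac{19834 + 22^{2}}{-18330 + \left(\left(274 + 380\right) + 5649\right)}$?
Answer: $\frac{174026954}{12027} \approx 14470.0$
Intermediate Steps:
$s = - \frac{20318}{12027}$ ($s = \frac{19834 + 484}{-18330 + \left(654 + 5649\right)} = \frac{20318}{-18330 + 6303} = \frac{20318}{-12027} = 20318 \left(- \frac{1}{12027}\right) = - \frac{20318}{12027} \approx -1.6894$)
$14468 - s = 14468 - - \frac{20318}{12027} = 14468 + \frac{20318}{12027} = \frac{174026954}{12027}$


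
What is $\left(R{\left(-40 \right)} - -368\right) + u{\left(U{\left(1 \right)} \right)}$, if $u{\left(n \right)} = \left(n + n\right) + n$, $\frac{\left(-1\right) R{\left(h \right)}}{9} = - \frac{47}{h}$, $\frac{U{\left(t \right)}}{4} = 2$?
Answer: $\frac{15257}{40} \approx 381.42$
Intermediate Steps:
$U{\left(t \right)} = 8$ ($U{\left(t \right)} = 4 \cdot 2 = 8$)
$R{\left(h \right)} = \frac{423}{h}$ ($R{\left(h \right)} = - 9 \left(- \frac{47}{h}\right) = \frac{423}{h}$)
$u{\left(n \right)} = 3 n$ ($u{\left(n \right)} = 2 n + n = 3 n$)
$\left(R{\left(-40 \right)} - -368\right) + u{\left(U{\left(1 \right)} \right)} = \left(\frac{423}{-40} - -368\right) + 3 \cdot 8 = \left(423 \left(- \frac{1}{40}\right) + 368\right) + 24 = \left(- \frac{423}{40} + 368\right) + 24 = \frac{14297}{40} + 24 = \frac{15257}{40}$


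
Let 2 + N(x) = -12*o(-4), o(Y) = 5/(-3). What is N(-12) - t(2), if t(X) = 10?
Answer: 8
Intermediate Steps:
o(Y) = -5/3 (o(Y) = 5*(-⅓) = -5/3)
N(x) = 18 (N(x) = -2 - 12*(-5/3) = -2 + 20 = 18)
N(-12) - t(2) = 18 - 1*10 = 18 - 10 = 8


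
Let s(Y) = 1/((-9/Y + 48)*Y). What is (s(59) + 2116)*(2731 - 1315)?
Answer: 2819477368/941 ≈ 2.9963e+6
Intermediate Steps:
s(Y) = 1/(Y*(48 - 9/Y)) (s(Y) = 1/((48 - 9/Y)*Y) = 1/(Y*(48 - 9/Y)))
(s(59) + 2116)*(2731 - 1315) = (1/(3*(-3 + 16*59)) + 2116)*(2731 - 1315) = (1/(3*(-3 + 944)) + 2116)*1416 = ((1/3)/941 + 2116)*1416 = ((1/3)*(1/941) + 2116)*1416 = (1/2823 + 2116)*1416 = (5973469/2823)*1416 = 2819477368/941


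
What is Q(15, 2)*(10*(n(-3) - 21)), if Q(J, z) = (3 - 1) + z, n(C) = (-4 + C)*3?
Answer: -1680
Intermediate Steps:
n(C) = -12 + 3*C
Q(J, z) = 2 + z
Q(15, 2)*(10*(n(-3) - 21)) = (2 + 2)*(10*((-12 + 3*(-3)) - 21)) = 4*(10*((-12 - 9) - 21)) = 4*(10*(-21 - 21)) = 4*(10*(-42)) = 4*(-420) = -1680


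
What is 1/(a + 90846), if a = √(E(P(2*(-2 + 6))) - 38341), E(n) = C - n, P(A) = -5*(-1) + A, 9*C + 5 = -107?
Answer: 408807/37138653371 - 3*I*√345298/74277306742 ≈ 1.1008e-5 - 2.3734e-8*I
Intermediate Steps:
C = -112/9 (C = -5/9 + (⅑)*(-107) = -5/9 - 107/9 = -112/9 ≈ -12.444)
P(A) = 5 + A
E(n) = -112/9 - n
a = I*√345298/3 (a = √((-112/9 - (5 + 2*(-2 + 6))) - 38341) = √((-112/9 - (5 + 2*4)) - 38341) = √((-112/9 - (5 + 8)) - 38341) = √((-112/9 - 1*13) - 38341) = √((-112/9 - 13) - 38341) = √(-229/9 - 38341) = √(-345298/9) = I*√345298/3 ≈ 195.87*I)
1/(a + 90846) = 1/(I*√345298/3 + 90846) = 1/(90846 + I*√345298/3)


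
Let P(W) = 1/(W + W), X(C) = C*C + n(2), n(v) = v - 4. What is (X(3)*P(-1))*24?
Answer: -84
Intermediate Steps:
n(v) = -4 + v
X(C) = -2 + C² (X(C) = C*C + (-4 + 2) = C² - 2 = -2 + C²)
P(W) = 1/(2*W)
(X(3)*P(-1))*24 = ((-2 + 3²)*((½)/(-1)))*24 = ((-2 + 9)*((½)*(-1)))*24 = (7*(-½))*24 = -7/2*24 = -84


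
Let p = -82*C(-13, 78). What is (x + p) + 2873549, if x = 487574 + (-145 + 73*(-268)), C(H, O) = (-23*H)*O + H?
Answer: 1430076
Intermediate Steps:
C(H, O) = H - 23*H*O (C(H, O) = -23*H*O + H = H - 23*H*O)
x = 467865 (x = 487574 + (-145 - 19564) = 487574 - 19709 = 467865)
p = -1911338 (p = -(-1066)*(1 - 23*78) = -(-1066)*(1 - 1794) = -(-1066)*(-1793) = -82*23309 = -1911338)
(x + p) + 2873549 = (467865 - 1911338) + 2873549 = -1443473 + 2873549 = 1430076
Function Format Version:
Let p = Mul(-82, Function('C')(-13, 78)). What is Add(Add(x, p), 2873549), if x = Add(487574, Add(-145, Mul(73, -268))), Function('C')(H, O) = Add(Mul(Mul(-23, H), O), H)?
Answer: 1430076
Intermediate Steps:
Function('C')(H, O) = Add(H, Mul(-23, H, O)) (Function('C')(H, O) = Add(Mul(-23, H, O), H) = Add(H, Mul(-23, H, O)))
x = 467865 (x = Add(487574, Add(-145, -19564)) = Add(487574, -19709) = 467865)
p = -1911338 (p = Mul(-82, Mul(-13, Add(1, Mul(-23, 78)))) = Mul(-82, Mul(-13, Add(1, -1794))) = Mul(-82, Mul(-13, -1793)) = Mul(-82, 23309) = -1911338)
Add(Add(x, p), 2873549) = Add(Add(467865, -1911338), 2873549) = Add(-1443473, 2873549) = 1430076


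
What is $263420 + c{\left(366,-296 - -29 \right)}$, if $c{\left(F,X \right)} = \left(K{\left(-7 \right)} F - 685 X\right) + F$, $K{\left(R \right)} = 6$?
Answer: $448877$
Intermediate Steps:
$c{\left(F,X \right)} = - 685 X + 7 F$ ($c{\left(F,X \right)} = \left(6 F - 685 X\right) + F = \left(- 685 X + 6 F\right) + F = - 685 X + 7 F$)
$263420 + c{\left(366,-296 - -29 \right)} = 263420 - \left(-2562 + 685 \left(-296 - -29\right)\right) = 263420 - \left(-2562 + 685 \left(-296 + 29\right)\right) = 263420 + \left(\left(-685\right) \left(-267\right) + 2562\right) = 263420 + \left(182895 + 2562\right) = 263420 + 185457 = 448877$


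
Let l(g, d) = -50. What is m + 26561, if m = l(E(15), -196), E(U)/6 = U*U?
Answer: 26511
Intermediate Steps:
E(U) = 6*U² (E(U) = 6*(U*U) = 6*U²)
m = -50
m + 26561 = -50 + 26561 = 26511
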